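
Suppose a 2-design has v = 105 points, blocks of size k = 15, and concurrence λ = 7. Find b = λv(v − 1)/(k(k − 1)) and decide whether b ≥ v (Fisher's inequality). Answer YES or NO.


r = λ(v − 1)/(k − 1) = 7·104/14 = 52.
b = vr/k = 105·52/15 = 364.
Fisher's inequality: b ≥ v ⇔ 364 ≥ 105? YES.

YES


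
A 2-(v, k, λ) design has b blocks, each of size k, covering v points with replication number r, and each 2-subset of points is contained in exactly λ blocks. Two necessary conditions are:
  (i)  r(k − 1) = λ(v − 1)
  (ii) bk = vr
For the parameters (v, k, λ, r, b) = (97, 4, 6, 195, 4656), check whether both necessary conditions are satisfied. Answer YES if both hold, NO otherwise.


Condition (i): r(k − 1) = 195·3 = 585; λ(v − 1) = 6·96 = 576. Match? NO.
Condition (ii): bk = 4656·4 = 18624; vr = 97·195 = 18915. Match? NO.
Both conditions hold? NO.

NO


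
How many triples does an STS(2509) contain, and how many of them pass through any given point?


An STS(v) is a 2-(v, 3, 1) BIBD: block size k = 3, λ = 1.
Replication: r(k − 1) = λ(v − 1) ⇒ r·2 = 2509 − 1 = 2508 ⇒ r = 1254.
Block count: b = v(v − 1)/6 = 2509·2508/6 = 6292572/6 = 1048762.

r = 1254, b = 1048762.


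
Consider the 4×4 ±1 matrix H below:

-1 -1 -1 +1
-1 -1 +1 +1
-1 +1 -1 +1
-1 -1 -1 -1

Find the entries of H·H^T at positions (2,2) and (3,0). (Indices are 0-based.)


Row 0 of H: [-1, -1, -1, 1].
Row 2 of H: [-1, 1, -1, 1].
Row 3 of H: [-1, -1, -1, -1].
(H·H^T)[2][2] = Σ_j H[2][j]·H[2][j] = (-1)² + (1)² + (-1)² + (1)² = 1 + 1 + 1 + 1 = 4.
(H·H^T)[3][0] = Σ_j H[3][j]·H[0][j] = (-1)·(-1) + (-1)·(-1) + (-1)·(-1) + (-1)·(1) = 1 + 1 + 1 + -1 = 2.
Rows 3 and 0 are not orthogonal (dot product = 2 ≠ 0), so H is not a Hadamard matrix.

(2,2) entry = 4; (3,0) entry = 2.


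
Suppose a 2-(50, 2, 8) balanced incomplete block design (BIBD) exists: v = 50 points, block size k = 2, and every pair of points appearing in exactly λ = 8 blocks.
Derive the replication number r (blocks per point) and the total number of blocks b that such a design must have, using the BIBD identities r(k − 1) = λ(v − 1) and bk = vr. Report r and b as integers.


Any 2-(v, k, λ) BIBD satisfies two necessary conditions:
  (i)  Each point sits in r blocks, and counting incidences through any fixed point gives r(k − 1) = λ(v − 1), so r = λ(v − 1)/(k − 1).
  (ii) Total incidences bk = vr, so b = vr/k.
Step 1: r = λ(v − 1)/(k − 1) = 8·(50 − 1)/(2 − 1) = 8·49/1 = 392/1 = 392.
Step 2: b = vr/k = 50·392/2 = 19600/2 = 9800.
Check integrality: r = 392 ∈ Z ✓, b = 9800 ∈ Z ✓.
(These identities are necessary conditions: they determine r and b for any design with these parameters, but do not by themselves prove that one exists.)

r = 392, b = 9800.


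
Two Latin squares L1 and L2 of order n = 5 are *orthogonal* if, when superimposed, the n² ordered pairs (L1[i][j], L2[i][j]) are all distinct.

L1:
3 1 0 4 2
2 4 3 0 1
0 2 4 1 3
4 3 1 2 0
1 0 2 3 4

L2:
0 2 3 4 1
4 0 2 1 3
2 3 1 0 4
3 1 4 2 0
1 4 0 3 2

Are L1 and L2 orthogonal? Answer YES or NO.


Form the n² = 25 superimposed pairs (L1[i][j], L2[i][j]), row by row (rows and columns indexed from 0):
row 0: (3,0) (1,2) (0,3) (4,4) (2,1)
row 1: (2,4) (4,0) (3,2) (0,1) (1,3)
row 2: (0,2) (2,3) (4,1) (1,0) (3,4)
row 3: (4,3) (3,1) (1,4) (2,2) (0,0)
row 4: (1,1) (0,4) (2,0) (3,3) (4,2)
Orthogonality requires all 25 pairs distinct.
Check by first coordinate: for each symbol s of L1, list the L2 entries in the n cells where L1 = s; they must all differ.
  L1 = 0: L2 entries (in reading order) 3, 1, 2, 0, 4 — all 5 distinct ✓
  L1 = 1: L2 entries (in reading order) 2, 3, 0, 4, 1 — all 5 distinct ✓
  L1 = 2: L2 entries (in reading order) 1, 4, 3, 2, 0 — all 5 distinct ✓
  L1 = 3: L2 entries (in reading order) 0, 2, 4, 1, 3 — all 5 distinct ✓
  L1 = 4: L2 entries (in reading order) 4, 0, 1, 3, 2 — all 5 distinct ✓
Every symbol of L1 meets every symbol of L2 exactly once, so all 25 pairs are distinct (25 of 25).
Conclusion: YES.

YES


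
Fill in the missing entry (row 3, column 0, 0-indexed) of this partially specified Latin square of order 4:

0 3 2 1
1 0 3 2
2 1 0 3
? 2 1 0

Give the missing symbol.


Row 3 contains symbols [0, 1, 2] — missing [3].
Column 0 contains symbols [0, 1, 2] — missing [3].
The missing symbol must appear in both missing sets; intersection = [3].
Therefore the hidden value is 3.

Missing value = 3.


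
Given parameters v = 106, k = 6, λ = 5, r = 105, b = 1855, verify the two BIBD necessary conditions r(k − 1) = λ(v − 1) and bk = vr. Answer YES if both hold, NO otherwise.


Condition (i): r(k − 1) = 105·5 = 525; λ(v − 1) = 5·105 = 525. Match? YES.
Condition (ii): bk = 1855·6 = 11130; vr = 106·105 = 11130. Match? YES.
Both conditions hold? YES.

YES


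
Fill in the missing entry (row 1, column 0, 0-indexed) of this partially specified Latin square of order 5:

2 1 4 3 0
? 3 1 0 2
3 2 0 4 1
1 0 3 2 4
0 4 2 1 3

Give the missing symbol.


Row 1 contains symbols [0, 1, 2, 3] — missing [4].
Column 0 contains symbols [0, 1, 2, 3] — missing [4].
The missing symbol must appear in both missing sets; intersection = [4].
Therefore the hidden value is 4.

Missing value = 4.


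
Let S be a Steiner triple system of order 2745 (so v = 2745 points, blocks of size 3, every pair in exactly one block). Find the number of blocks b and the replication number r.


An STS(v) is a 2-(v, 3, 1) BIBD: block size k = 3, λ = 1.
Replication: r(k − 1) = λ(v − 1) ⇒ r·2 = 2745 − 1 = 2744 ⇒ r = 1372.
Block count: bk = vr ⇒ b·3 = 2745·1372 = 3766140 ⇒ b = 1255380.

r = 1372, b = 1255380.


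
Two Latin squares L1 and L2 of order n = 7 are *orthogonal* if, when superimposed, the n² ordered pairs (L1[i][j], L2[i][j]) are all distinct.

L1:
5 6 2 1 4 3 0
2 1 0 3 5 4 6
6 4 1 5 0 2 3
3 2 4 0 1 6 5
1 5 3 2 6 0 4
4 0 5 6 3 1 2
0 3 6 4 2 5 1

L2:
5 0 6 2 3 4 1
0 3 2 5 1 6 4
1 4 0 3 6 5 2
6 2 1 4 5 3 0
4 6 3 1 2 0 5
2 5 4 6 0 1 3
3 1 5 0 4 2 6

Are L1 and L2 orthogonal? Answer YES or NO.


Form the n² = 49 superimposed pairs (L1[i][j], L2[i][j]), row by row (rows and columns indexed from 0):
row 0: (5,5) (6,0) (2,6) (1,2) (4,3) (3,4) (0,1)
row 1: (2,0) (1,3) (0,2) (3,5) (5,1) (4,6) (6,4)
row 2: (6,1) (4,4) (1,0) (5,3) (0,6) (2,5) (3,2)
row 3: (3,6) (2,2) (4,1) (0,4) (1,5) (6,3) (5,0)
row 4: (1,4) (5,6) (3,3) (2,1) (6,2) (0,0) (4,5)
row 5: (4,2) (0,5) (5,4) (6,6) (3,0) (1,1) (2,3)
row 6: (0,3) (3,1) (6,5) (4,0) (2,4) (5,2) (1,6)
Orthogonality requires all 49 pairs distinct.
Check by first coordinate: for each symbol s of L1, list the L2 entries in the n cells where L1 = s; they must all differ.
  L1 = 0: L2 entries (in reading order) 1, 2, 6, 4, 0, 5, 3 — all 7 distinct ✓
  L1 = 1: L2 entries (in reading order) 2, 3, 0, 5, 4, 1, 6 — all 7 distinct ✓
  L1 = 2: L2 entries (in reading order) 6, 0, 5, 2, 1, 3, 4 — all 7 distinct ✓
  L1 = 3: L2 entries (in reading order) 4, 5, 2, 6, 3, 0, 1 — all 7 distinct ✓
  L1 = 4: L2 entries (in reading order) 3, 6, 4, 1, 5, 2, 0 — all 7 distinct ✓
  L1 = 5: L2 entries (in reading order) 5, 1, 3, 0, 6, 4, 2 — all 7 distinct ✓
  L1 = 6: L2 entries (in reading order) 0, 4, 1, 3, 2, 6, 5 — all 7 distinct ✓
Every symbol of L1 meets every symbol of L2 exactly once, so all 49 pairs are distinct (49 of 49).
Conclusion: YES.

YES


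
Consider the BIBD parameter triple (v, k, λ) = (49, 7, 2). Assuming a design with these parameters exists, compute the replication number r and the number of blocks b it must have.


Any 2-(v, k, λ) BIBD satisfies two necessary conditions:
  (i)  Each point sits in r blocks, and counting incidences through any fixed point gives r(k − 1) = λ(v − 1), so r = λ(v − 1)/(k − 1).
  (ii) Total incidences bk = vr, so b = vr/k.
Step 1: r = λ(v − 1)/(k − 1) = 2·(49 − 1)/(7 − 1) = 2·48/6 = 96/6 = 16.
Step 2: b = vr/k = 49·16/7 = 784/7 = 112.
Check integrality: r = 16 ∈ Z ✓, b = 112 ∈ Z ✓.
(These identities are necessary conditions: they determine r and b for any design with these parameters, but do not by themselves prove that one exists.)

r = 16, b = 112.


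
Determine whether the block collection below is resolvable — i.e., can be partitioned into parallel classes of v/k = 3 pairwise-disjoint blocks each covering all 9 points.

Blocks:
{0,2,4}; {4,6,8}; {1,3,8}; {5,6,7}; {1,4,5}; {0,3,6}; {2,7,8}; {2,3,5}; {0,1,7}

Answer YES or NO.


v = 9, block size k = 3, number of blocks = 9.
For resolvability, blocks must partition into parallel classes of size v/k = 3.
Total blocks must therefore be a multiple of 3: 9 = 3·3 + 0 ⇒ divisible ✓.
Greedy packing gives 3 candidate class(es). Each should be a full parallel class (size 3, covers all 9 points).
  Class 1 (3 blocks): {0,2,4}; {1,3,8}; {5,6,7}. Points covered: [0, 1, 2, 3, 4, 5, 6, 7, 8].
  Class 2 (3 blocks): {4,6,8}; {2,3,5}; {0,1,7}. Points covered: [0, 1, 2, 3, 4, 5, 6, 7, 8].
  Class 3 (3 blocks): {1,4,5}; {0,3,6}; {2,7,8}. Points covered: [0, 1, 2, 3, 4, 5, 6, 7, 8].
All classes full (size 3)? YES. All classes cover every point? YES.
Resolvable? YES.

YES


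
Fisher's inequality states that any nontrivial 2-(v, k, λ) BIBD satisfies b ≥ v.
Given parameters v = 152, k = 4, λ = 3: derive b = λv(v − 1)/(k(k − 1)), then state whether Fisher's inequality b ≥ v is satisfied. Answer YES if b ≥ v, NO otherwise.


r = λ(v − 1)/(k − 1) = 3·151/3 = 151.
b = vr/k = 152·151/4 = 5738.
Fisher's inequality: b ≥ v ⇔ 5738 ≥ 152? YES.

YES


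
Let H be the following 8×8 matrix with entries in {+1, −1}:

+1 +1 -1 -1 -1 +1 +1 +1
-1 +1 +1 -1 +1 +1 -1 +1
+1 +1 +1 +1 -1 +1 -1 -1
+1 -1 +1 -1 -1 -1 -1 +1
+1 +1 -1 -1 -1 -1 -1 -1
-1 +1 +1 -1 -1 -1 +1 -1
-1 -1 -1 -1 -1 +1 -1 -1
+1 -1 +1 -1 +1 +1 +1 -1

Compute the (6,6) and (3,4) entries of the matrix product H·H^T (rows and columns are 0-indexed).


Row 3 of H: [1, -1, 1, -1, -1, -1, -1, 1].
Row 4 of H: [1, 1, -1, -1, -1, -1, -1, -1].
Row 6 of H: [-1, -1, -1, -1, -1, 1, -1, -1].
(H·H^T)[6][6] = Σ_j H[6][j]·H[6][j] = (-1)² + (-1)² + (-1)² + (-1)² + (-1)² + (1)² + (-1)² + (-1)² = 1 + 1 + 1 + 1 + 1 + 1 + 1 + 1 = 8.
(H·H^T)[3][4] = Σ_j H[3][j]·H[4][j] = (1)·(1) + (-1)·(1) + (1)·(-1) + (-1)·(-1) + (-1)·(-1) + (-1)·(-1) + (-1)·(-1) + (1)·(-1) = 1 + -1 + -1 + 1 + 1 + 1 + 1 + -1 = 2.
Rows 3 and 4 are not orthogonal (dot product = 2 ≠ 0), so H is not a Hadamard matrix.

(6,6) entry = 8; (3,4) entry = 2.


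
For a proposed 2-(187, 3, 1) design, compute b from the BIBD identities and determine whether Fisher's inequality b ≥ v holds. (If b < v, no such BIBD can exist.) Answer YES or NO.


r = λ(v − 1)/(k − 1) = 1·186/2 = 93.
b = vr/k = 187·93/3 = 5797.
Fisher's inequality: b ≥ v ⇔ 5797 ≥ 187? YES.

YES


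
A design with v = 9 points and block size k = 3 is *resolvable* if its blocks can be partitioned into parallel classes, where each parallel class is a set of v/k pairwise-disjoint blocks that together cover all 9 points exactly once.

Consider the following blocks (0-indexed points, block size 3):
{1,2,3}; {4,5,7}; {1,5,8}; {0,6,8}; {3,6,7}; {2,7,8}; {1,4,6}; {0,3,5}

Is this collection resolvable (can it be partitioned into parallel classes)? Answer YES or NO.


v = 9, block size k = 3, number of blocks = 8.
For resolvability, blocks must partition into parallel classes of size v/k = 3.
Total blocks must therefore be a multiple of 3: 8 = 3·2 + 2 ⇒ not divisible ✗.
Resolvable? NO.

NO


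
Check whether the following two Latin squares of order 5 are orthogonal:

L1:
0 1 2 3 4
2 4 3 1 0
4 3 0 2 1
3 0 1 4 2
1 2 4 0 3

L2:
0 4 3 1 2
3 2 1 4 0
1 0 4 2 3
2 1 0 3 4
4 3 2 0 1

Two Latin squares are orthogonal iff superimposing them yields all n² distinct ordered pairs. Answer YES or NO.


Form the n² = 25 superimposed pairs (L1[i][j], L2[i][j]), row by row (rows and columns indexed from 0):
row 0: (0,0) (1,4) (2,3) (3,1) (4,2)
row 1: (2,3) (4,2) (3,1) (1,4) (0,0)
row 2: (4,1) (3,0) (0,4) (2,2) (1,3)
row 3: (3,2) (0,1) (1,0) (4,3) (2,4)
row 4: (1,4) (2,3) (4,2) (0,0) (3,1)
Orthogonality requires all 25 pairs distinct.
But the pair (2,3) repeats: cell (0,2) has L1 = 2, L2 = 3, and cell (1,0) has L1 = 2, L2 = 3.
A repeated pair means some other pair never occurs (only 15 distinct pairs out of 25), so the squares are not orthogonal.
Conclusion: NO.

NO


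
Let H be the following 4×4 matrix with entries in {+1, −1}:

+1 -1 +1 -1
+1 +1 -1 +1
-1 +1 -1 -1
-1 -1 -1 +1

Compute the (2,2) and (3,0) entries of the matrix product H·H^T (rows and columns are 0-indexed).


Row 0 of H: [1, -1, 1, -1].
Row 2 of H: [-1, 1, -1, -1].
Row 3 of H: [-1, -1, -1, 1].
(H·H^T)[2][2] = Σ_j H[2][j]·H[2][j] = (-1)² + (1)² + (-1)² + (-1)² = 1 + 1 + 1 + 1 = 4.
(H·H^T)[3][0] = Σ_j H[3][j]·H[0][j] = (-1)·(1) + (-1)·(-1) + (-1)·(1) + (1)·(-1) = -1 + 1 + -1 + -1 = -2.
Rows 3 and 0 are not orthogonal (dot product = -2 ≠ 0), so H is not a Hadamard matrix.

(2,2) entry = 4; (3,0) entry = -2.


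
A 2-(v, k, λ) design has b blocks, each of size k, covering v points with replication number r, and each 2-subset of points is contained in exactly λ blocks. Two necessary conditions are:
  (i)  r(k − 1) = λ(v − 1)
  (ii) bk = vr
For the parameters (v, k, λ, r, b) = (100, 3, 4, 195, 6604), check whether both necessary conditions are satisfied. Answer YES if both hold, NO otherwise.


Condition (i): r(k − 1) = 195·2 = 390; λ(v − 1) = 4·99 = 396. Match? NO.
Condition (ii): bk = 6604·3 = 19812; vr = 100·195 = 19500. Match? NO.
Both conditions hold? NO.

NO


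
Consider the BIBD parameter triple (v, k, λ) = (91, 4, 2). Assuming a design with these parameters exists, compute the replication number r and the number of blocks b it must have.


Any 2-(v, k, λ) BIBD satisfies two necessary conditions:
  (i)  Each point sits in r blocks, and counting incidences through any fixed point gives r(k − 1) = λ(v − 1), so r = λ(v − 1)/(k − 1).
  (ii) Total incidences bk = vr, so b = vr/k.
Step 1: r = λ(v − 1)/(k − 1) = 2·(91 − 1)/(4 − 1) = 2·90/3 = 180/3 = 60.
Step 2: b = vr/k = 91·60/4 = 5460/4 = 1365.
Check integrality: r = 60 ∈ Z ✓, b = 1365 ∈ Z ✓.
(These identities are necessary conditions: they determine r and b for any design with these parameters, but do not by themselves prove that one exists.)

r = 60, b = 1365.


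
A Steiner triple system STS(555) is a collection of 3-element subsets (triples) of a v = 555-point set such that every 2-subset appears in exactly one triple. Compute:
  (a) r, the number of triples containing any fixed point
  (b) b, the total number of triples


An STS(v) is a 2-(v, 3, 1) BIBD: block size k = 3, λ = 1.
Replication: r(k − 1) = λ(v − 1) ⇒ r·2 = 555 − 1 = 554 ⇒ r = 277.
Block count: bk = vr ⇒ b·3 = 555·277 = 153735 ⇒ b = 51245.

r = 277, b = 51245.


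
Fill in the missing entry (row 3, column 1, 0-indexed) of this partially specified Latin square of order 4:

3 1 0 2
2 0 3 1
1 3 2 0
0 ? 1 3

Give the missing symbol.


Row 3 contains symbols [0, 1, 3] — missing [2].
Column 1 contains symbols [0, 1, 3] — missing [2].
The missing symbol must appear in both missing sets; intersection = [2].
Therefore the hidden value is 2.

Missing value = 2.


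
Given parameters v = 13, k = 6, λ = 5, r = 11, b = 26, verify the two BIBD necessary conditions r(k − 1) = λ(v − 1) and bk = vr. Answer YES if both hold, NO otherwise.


Condition (i): r(k − 1) = 11·5 = 55; λ(v − 1) = 5·12 = 60. Match? NO.
Condition (ii): bk = 26·6 = 156; vr = 13·11 = 143. Match? NO.
Both conditions hold? NO.

NO


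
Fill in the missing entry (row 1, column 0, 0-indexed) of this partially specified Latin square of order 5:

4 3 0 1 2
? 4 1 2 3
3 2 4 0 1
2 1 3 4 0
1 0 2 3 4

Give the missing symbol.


Row 1 contains symbols [1, 2, 3, 4] — missing [0].
Column 0 contains symbols [1, 2, 3, 4] — missing [0].
The missing symbol must appear in both missing sets; intersection = [0].
Therefore the hidden value is 0.

Missing value = 0.


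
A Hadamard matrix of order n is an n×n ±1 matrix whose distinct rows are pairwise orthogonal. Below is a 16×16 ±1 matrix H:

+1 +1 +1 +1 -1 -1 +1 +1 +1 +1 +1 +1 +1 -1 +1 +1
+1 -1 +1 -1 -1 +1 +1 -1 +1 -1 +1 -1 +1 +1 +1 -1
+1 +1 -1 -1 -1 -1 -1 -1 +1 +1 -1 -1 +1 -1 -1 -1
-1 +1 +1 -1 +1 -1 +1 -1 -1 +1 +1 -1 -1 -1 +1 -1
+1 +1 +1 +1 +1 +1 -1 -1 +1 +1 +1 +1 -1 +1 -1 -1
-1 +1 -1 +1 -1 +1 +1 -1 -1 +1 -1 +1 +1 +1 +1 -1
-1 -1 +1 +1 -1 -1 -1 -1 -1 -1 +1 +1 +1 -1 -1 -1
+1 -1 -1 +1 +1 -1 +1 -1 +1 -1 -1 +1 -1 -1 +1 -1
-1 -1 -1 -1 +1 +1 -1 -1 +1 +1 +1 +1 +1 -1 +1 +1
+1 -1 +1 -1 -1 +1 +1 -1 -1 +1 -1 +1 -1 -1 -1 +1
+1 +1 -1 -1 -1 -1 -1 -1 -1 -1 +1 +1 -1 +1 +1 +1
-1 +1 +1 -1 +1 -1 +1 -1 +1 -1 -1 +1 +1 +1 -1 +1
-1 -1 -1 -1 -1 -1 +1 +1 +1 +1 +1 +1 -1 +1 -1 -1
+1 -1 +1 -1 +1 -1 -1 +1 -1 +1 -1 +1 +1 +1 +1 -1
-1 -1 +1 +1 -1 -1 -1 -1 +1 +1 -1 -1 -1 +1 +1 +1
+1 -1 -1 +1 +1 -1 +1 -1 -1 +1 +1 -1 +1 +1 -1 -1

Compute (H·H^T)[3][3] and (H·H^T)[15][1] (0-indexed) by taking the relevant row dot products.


Row 1 of H: [1, -1, 1, -1, -1, 1, 1, -1, 1, -1, 1, -1, 1, 1, 1, -1].
Row 3 of H: [-1, 1, 1, -1, 1, -1, 1, -1, -1, 1, 1, -1, -1, -1, 1, -1].
Row 15 of H: [1, -1, -1, 1, 1, -1, 1, -1, -1, 1, 1, -1, 1, 1, -1, -1].
(H·H^T)[3][3] = Σ_j H[3][j]·H[3][j] = (-1)² + (1)² + (1)² + (-1)² + (1)² + (-1)² + (1)² + (-1)² + (-1)² + (1)² + (1)² + (-1)² + (-1)² + (-1)² + (1)² + (-1)² = 1 + 1 + 1 + 1 + 1 + 1 + 1 + 1 + 1 + 1 + 1 + 1 + 1 + 1 + 1 + 1 = 16.
(H·H^T)[15][1] = Σ_j H[15][j]·H[1][j] = (1)·(1) + (-1)·(-1) + (-1)·(1) + (1)·(-1) + (1)·(-1) + (-1)·(1) + (1)·(1) + (-1)·(-1) + (-1)·(1) + (1)·(-1) + (1)·(1) + (-1)·(-1) + (1)·(1) + (1)·(1) + (-1)·(1) + (-1)·(-1) = 1 + 1 + -1 + -1 + -1 + -1 + 1 + 1 + -1 + -1 + 1 + 1 + 1 + 1 + -1 + 1 = 2.
Rows 15 and 1 are not orthogonal (dot product = 2 ≠ 0), so H is not a Hadamard matrix.

(3,3) entry = 16; (15,1) entry = 2.


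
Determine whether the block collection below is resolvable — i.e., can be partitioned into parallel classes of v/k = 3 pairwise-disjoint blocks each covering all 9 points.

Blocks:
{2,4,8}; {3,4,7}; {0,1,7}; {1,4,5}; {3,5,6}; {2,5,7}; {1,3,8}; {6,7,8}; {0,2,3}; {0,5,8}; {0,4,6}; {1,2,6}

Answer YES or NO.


v = 9, block size k = 3, number of blocks = 12.
For resolvability, blocks must partition into parallel classes of size v/k = 3.
Total blocks must therefore be a multiple of 3: 12 = 3·4 + 0 ⇒ divisible ✓.
Greedy packing gives 4 candidate class(es). Each should be a full parallel class (size 3, covers all 9 points).
  Class 1 (3 blocks): {2,4,8}; {0,1,7}; {3,5,6}. Points covered: [0, 1, 2, 3, 4, 5, 6, 7, 8].
  Class 2 (3 blocks): {3,4,7}; {0,5,8}; {1,2,6}. Points covered: [0, 1, 2, 3, 4, 5, 6, 7, 8].
  Class 3 (3 blocks): {1,4,5}; {6,7,8}; {0,2,3}. Points covered: [0, 1, 2, 3, 4, 5, 6, 7, 8].
  Class 4 (3 blocks): {2,5,7}; {1,3,8}; {0,4,6}. Points covered: [0, 1, 2, 3, 4, 5, 6, 7, 8].
All classes full (size 3)? YES. All classes cover every point? YES.
Resolvable? YES.

YES


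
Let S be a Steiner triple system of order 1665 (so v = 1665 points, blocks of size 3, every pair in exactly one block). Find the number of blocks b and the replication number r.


An STS(v) is a 2-(v, 3, 1) BIBD: block size k = 3, λ = 1.
Replication: r(k − 1) = λ(v − 1) ⇒ r·2 = 1665 − 1 = 1664 ⇒ r = 832.
Block count: bk = vr ⇒ b·3 = 1665·832 = 1385280 ⇒ b = 461760.
(Check via b = v(v − 1)/6 = 1665·1664/6 = 2770560/6 = 461760.)

r = 832, b = 461760.


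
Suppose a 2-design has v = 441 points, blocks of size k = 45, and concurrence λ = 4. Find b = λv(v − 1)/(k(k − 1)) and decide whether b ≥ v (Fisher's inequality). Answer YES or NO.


b = λv(v − 1)/(k(k − 1)) = 4·441·440/(45·44) = 776160/1980 = 392.
Compare with v = 441: b < v, so Fisher's inequality fails.

NO


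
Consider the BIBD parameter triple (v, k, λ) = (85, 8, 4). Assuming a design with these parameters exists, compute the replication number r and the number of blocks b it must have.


Any 2-(v, k, λ) BIBD satisfies two necessary conditions:
  (i)  Each point sits in r blocks, and counting incidences through any fixed point gives r(k − 1) = λ(v − 1), so r = λ(v − 1)/(k − 1).
  (ii) Total incidences bk = vr, so b = vr/k.
Step 1: r = λ(v − 1)/(k − 1) = 4·(85 − 1)/(8 − 1) = 4·84/7 = 336/7 = 48.
Step 2: b = vr/k = 85·48/8 = 4080/8 = 510.
Check integrality: r = 48 ∈ Z ✓, b = 510 ∈ Z ✓.
(These identities are necessary conditions: they determine r and b for any design with these parameters, but do not by themselves prove that one exists.)

r = 48, b = 510.


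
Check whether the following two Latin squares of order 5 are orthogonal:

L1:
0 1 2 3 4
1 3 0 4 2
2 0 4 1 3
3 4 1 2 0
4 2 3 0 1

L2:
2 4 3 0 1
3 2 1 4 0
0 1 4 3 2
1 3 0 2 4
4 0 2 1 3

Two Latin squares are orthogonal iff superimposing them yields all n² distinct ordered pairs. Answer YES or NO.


Form the n² = 25 superimposed pairs (L1[i][j], L2[i][j]), row by row (rows and columns indexed from 0):
row 0: (0,2) (1,4) (2,3) (3,0) (4,1)
row 1: (1,3) (3,2) (0,1) (4,4) (2,0)
row 2: (2,0) (0,1) (4,4) (1,3) (3,2)
row 3: (3,1) (4,3) (1,0) (2,2) (0,4)
row 4: (4,4) (2,0) (3,2) (0,1) (1,3)
Orthogonality requires all 25 pairs distinct.
But the pair (2,0) repeats: cell (1,4) has L1 = 2, L2 = 0, and cell (2,0) has L1 = 2, L2 = 0.
A repeated pair means some other pair never occurs (only 15 distinct pairs out of 25), so the squares are not orthogonal.
Conclusion: NO.

NO


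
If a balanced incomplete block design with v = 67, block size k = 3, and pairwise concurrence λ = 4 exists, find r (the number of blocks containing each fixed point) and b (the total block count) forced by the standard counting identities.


Any 2-(v, k, λ) BIBD satisfies two necessary conditions:
  (i)  Each point sits in r blocks, and counting incidences through any fixed point gives r(k − 1) = λ(v − 1), so r = λ(v − 1)/(k − 1).
  (ii) Total incidences bk = vr, so b = vr/k.
Step 1: r = λ(v − 1)/(k − 1) = 4·(67 − 1)/(3 − 1) = 4·66/2 = 264/2 = 132.
Step 2: b = vr/k = 67·132/3 = 8844/3 = 2948.
Check integrality: r = 132 ∈ Z ✓, b = 2948 ∈ Z ✓.
(These identities are necessary conditions: they determine r and b for any design with these parameters, but do not by themselves prove that one exists.)

r = 132, b = 2948.


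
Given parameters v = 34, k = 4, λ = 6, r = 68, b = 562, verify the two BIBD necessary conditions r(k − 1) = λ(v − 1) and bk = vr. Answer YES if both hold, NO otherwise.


Condition (i): r(k − 1) = 68·3 = 204; λ(v − 1) = 6·33 = 198. Match? NO.
Condition (ii): bk = 562·4 = 2248; vr = 34·68 = 2312. Match? NO.
Both conditions hold? NO.

NO


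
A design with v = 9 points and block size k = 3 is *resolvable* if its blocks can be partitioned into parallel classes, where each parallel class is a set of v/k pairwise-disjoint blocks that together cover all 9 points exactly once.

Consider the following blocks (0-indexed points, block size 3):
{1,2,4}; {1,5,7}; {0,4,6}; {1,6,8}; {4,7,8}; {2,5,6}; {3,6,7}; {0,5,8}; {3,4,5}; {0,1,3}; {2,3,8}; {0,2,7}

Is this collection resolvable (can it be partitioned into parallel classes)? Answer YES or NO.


v = 9, block size k = 3, number of blocks = 12.
For resolvability, blocks must partition into parallel classes of size v/k = 3.
Total blocks must therefore be a multiple of 3: 12 = 3·4 + 0 ⇒ divisible ✓.
Greedy packing gives 4 candidate class(es). Each should be a full parallel class (size 3, covers all 9 points).
  Class 1 (3 blocks): {1,2,4}; {3,6,7}; {0,5,8}. Points covered: [0, 1, 2, 3, 4, 5, 6, 7, 8].
  Class 2 (3 blocks): {1,5,7}; {0,4,6}; {2,3,8}. Points covered: [0, 1, 2, 3, 4, 5, 6, 7, 8].
  Class 3 (3 blocks): {1,6,8}; {3,4,5}; {0,2,7}. Points covered: [0, 1, 2, 3, 4, 5, 6, 7, 8].
  Class 4 (3 blocks): {4,7,8}; {2,5,6}; {0,1,3}. Points covered: [0, 1, 2, 3, 4, 5, 6, 7, 8].
All classes full (size 3)? YES. All classes cover every point? YES.
Resolvable? YES.

YES


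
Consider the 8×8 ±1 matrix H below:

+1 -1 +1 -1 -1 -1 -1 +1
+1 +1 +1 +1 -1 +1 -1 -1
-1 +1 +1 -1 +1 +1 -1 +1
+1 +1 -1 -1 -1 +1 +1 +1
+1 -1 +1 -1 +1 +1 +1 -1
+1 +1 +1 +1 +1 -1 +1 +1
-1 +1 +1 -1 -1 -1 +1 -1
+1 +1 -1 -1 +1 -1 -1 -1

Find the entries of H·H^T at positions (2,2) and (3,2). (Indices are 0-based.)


Row 2 of H: [-1, 1, 1, -1, 1, 1, -1, 1].
Row 3 of H: [1, 1, -1, -1, -1, 1, 1, 1].
(H·H^T)[2][2] = Σ_j H[2][j]·H[2][j] = (-1)² + (1)² + (1)² + (-1)² + (1)² + (1)² + (-1)² + (1)² = 1 + 1 + 1 + 1 + 1 + 1 + 1 + 1 = 8.
(H·H^T)[3][2] = Σ_j H[3][j]·H[2][j] = (1)·(-1) + (1)·(1) + (-1)·(1) + (-1)·(-1) + (-1)·(1) + (1)·(1) + (1)·(-1) + (1)·(1) = -1 + 1 + -1 + 1 + -1 + 1 + -1 + 1 = 0.
So rows 3 and 2 are orthogonal; the diagonal entry equals n = 8.

(2,2) entry = 8; (3,2) entry = 0.


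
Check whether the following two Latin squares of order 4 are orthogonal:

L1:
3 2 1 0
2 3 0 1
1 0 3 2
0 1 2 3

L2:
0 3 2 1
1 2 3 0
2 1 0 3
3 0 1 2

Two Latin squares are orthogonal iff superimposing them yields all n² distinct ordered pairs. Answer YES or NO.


Form the n² = 16 superimposed pairs (L1[i][j], L2[i][j]), row by row (rows and columns indexed from 0):
row 0: (3,0) (2,3) (1,2) (0,1)
row 1: (2,1) (3,2) (0,3) (1,0)
row 2: (1,2) (0,1) (3,0) (2,3)
row 3: (0,3) (1,0) (2,1) (3,2)
Orthogonality requires all 16 pairs distinct.
But the pair (1,2) repeats: cell (0,2) has L1 = 1, L2 = 2, and cell (2,0) has L1 = 1, L2 = 2.
A repeated pair means some other pair never occurs (only 8 distinct pairs out of 16), so the squares are not orthogonal.
Conclusion: NO.

NO


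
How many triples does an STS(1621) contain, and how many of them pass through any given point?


An STS(v) is a 2-(v, 3, 1) BIBD: block size k = 3, λ = 1.
Replication: r(k − 1) = λ(v − 1) ⇒ r·2 = 1621 − 1 = 1620 ⇒ r = 810.
Block count: bk = vr ⇒ b·3 = 1621·810 = 1313010 ⇒ b = 437670.

r = 810, b = 437670.


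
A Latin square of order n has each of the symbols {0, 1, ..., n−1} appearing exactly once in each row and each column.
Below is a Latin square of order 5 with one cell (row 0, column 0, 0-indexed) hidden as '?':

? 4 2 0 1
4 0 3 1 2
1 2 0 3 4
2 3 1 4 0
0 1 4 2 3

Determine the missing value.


Row 0 contains symbols [0, 1, 2, 4] — missing [3].
Column 0 contains symbols [0, 1, 2, 4] — missing [3].
The missing symbol must appear in both missing sets; intersection = [3].
Therefore the hidden value is 3.

Missing value = 3.


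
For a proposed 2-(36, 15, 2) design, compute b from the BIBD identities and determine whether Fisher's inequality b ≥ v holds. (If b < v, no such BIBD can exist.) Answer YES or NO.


r = λ(v − 1)/(k − 1) = 2·35/14 = 5.
b = vr/k = 36·5/15 = 12.
Fisher's inequality: b ≥ v ⇔ 12 ≥ 36? NO.

NO


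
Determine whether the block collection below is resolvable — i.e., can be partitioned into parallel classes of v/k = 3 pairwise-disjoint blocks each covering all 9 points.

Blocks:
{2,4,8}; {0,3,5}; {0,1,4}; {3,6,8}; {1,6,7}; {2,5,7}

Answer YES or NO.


v = 9, block size k = 3, number of blocks = 6.
For resolvability, blocks must partition into parallel classes of size v/k = 3.
Total blocks must therefore be a multiple of 3: 6 = 3·2 + 0 ⇒ divisible ✓.
Greedy packing gives 2 candidate class(es). Each should be a full parallel class (size 3, covers all 9 points).
  Class 1 (3 blocks): {2,4,8}; {0,3,5}; {1,6,7}. Points covered: [0, 1, 2, 3, 4, 5, 6, 7, 8].
  Class 2 (3 blocks): {0,1,4}; {3,6,8}; {2,5,7}. Points covered: [0, 1, 2, 3, 4, 5, 6, 7, 8].
All classes full (size 3)? YES. All classes cover every point? YES.
Resolvable? YES.

YES


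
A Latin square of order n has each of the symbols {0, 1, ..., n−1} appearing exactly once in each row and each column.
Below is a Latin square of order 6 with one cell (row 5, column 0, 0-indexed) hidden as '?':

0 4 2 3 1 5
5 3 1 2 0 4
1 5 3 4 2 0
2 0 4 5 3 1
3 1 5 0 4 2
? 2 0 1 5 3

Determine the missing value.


Row 5 contains symbols [0, 1, 2, 3, 5] — missing [4].
Column 0 contains symbols [0, 1, 2, 3, 5] — missing [4].
The missing symbol must appear in both missing sets; intersection = [4].
Therefore the hidden value is 4.

Missing value = 4.


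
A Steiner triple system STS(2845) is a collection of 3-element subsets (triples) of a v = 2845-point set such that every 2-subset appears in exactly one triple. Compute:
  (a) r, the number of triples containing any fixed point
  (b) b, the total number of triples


An STS(v) is a 2-(v, 3, 1) BIBD: block size k = 3, λ = 1.
Replication: r(k − 1) = λ(v − 1) ⇒ r·2 = 2845 − 1 = 2844 ⇒ r = 1422.
Block count: bk = vr ⇒ b·3 = 2845·1422 = 4045590 ⇒ b = 1348530.
(Check via b = v(v − 1)/6 = 2845·2844/6 = 8091180/6 = 1348530.)

r = 1422, b = 1348530.


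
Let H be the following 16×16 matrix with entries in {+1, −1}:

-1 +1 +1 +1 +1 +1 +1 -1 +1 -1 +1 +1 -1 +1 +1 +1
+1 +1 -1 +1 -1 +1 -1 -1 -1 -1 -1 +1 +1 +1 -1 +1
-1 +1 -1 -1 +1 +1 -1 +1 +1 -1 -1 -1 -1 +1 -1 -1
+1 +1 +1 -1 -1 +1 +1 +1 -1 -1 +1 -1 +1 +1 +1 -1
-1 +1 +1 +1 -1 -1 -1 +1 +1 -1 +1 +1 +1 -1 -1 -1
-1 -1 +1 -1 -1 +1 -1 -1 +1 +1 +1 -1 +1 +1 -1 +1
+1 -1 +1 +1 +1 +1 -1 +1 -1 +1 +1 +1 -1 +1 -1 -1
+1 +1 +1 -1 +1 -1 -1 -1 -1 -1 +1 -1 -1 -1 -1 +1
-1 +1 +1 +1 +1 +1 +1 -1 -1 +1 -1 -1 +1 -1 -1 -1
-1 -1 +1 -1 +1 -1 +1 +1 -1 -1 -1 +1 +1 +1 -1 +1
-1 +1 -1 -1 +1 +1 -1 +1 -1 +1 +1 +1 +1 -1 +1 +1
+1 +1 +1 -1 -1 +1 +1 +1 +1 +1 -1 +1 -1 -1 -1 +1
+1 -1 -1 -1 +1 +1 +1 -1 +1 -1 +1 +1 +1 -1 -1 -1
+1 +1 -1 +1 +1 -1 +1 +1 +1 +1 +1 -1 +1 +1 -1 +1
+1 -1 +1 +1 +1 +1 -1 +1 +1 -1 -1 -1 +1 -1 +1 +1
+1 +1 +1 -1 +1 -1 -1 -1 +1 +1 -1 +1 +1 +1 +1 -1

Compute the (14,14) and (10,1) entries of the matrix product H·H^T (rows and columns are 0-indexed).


Row 1 of H: [1, 1, -1, 1, -1, 1, -1, -1, -1, -1, -1, 1, 1, 1, -1, 1].
Row 10 of H: [-1, 1, -1, -1, 1, 1, -1, 1, -1, 1, 1, 1, 1, -1, 1, 1].
Row 14 of H: [1, -1, 1, 1, 1, 1, -1, 1, 1, -1, -1, -1, 1, -1, 1, 1].
(H·H^T)[14][14] = Σ_j H[14][j]·H[14][j] = (1)² + (-1)² + (1)² + (1)² + (1)² + (1)² + (-1)² + (1)² + (1)² + (-1)² + (-1)² + (-1)² + (1)² + (-1)² + (1)² + (1)² = 1 + 1 + 1 + 1 + 1 + 1 + 1 + 1 + 1 + 1 + 1 + 1 + 1 + 1 + 1 + 1 = 16.
(H·H^T)[10][1] = Σ_j H[10][j]·H[1][j] = (-1)·(1) + (1)·(1) + (-1)·(-1) + (-1)·(1) + (1)·(-1) + (1)·(1) + (-1)·(-1) + (1)·(-1) + (-1)·(-1) + (1)·(-1) + (1)·(-1) + (1)·(1) + (1)·(1) + (-1)·(1) + (1)·(-1) + (1)·(1) = -1 + 1 + 1 + -1 + -1 + 1 + 1 + -1 + 1 + -1 + -1 + 1 + 1 + -1 + -1 + 1 = 0.
So rows 10 and 1 are orthogonal; the diagonal entry equals n = 16.

(14,14) entry = 16; (10,1) entry = 0.


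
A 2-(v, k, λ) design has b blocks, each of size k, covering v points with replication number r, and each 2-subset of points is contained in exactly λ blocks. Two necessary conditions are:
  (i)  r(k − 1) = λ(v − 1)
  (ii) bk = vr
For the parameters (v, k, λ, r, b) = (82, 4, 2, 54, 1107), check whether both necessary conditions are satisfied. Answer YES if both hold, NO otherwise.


Condition (i): r(k − 1) = 54·3 = 162; λ(v − 1) = 2·81 = 162. Match? YES.
Condition (ii): bk = 1107·4 = 4428; vr = 82·54 = 4428. Match? YES.
Both conditions hold? YES.

YES


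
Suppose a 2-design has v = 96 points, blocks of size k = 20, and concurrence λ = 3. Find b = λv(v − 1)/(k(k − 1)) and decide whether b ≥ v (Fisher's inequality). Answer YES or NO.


r = λ(v − 1)/(k − 1) = 3·95/19 = 15.
b = vr/k = 96·15/20 = 72.
Fisher's inequality: b ≥ v ⇔ 72 ≥ 96? NO.

NO


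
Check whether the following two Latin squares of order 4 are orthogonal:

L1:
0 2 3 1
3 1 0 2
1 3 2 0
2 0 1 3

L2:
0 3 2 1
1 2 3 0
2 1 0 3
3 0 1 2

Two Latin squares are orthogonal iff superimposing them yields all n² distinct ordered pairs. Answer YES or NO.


Form the n² = 16 superimposed pairs (L1[i][j], L2[i][j]), row by row (rows and columns indexed from 0):
row 0: (0,0) (2,3) (3,2) (1,1)
row 1: (3,1) (1,2) (0,3) (2,0)
row 2: (1,2) (3,1) (2,0) (0,3)
row 3: (2,3) (0,0) (1,1) (3,2)
Orthogonality requires all 16 pairs distinct.
But the pair (1,2) repeats: cell (1,1) has L1 = 1, L2 = 2, and cell (2,0) has L1 = 1, L2 = 2.
A repeated pair means some other pair never occurs (only 8 distinct pairs out of 16), so the squares are not orthogonal.
Conclusion: NO.

NO


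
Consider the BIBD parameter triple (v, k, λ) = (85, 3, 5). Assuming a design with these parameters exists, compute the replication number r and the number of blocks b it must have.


Any 2-(v, k, λ) BIBD satisfies two necessary conditions:
  (i)  Each point sits in r blocks, and counting incidences through any fixed point gives r(k − 1) = λ(v − 1), so r = λ(v − 1)/(k − 1).
  (ii) Total incidences bk = vr, so b = vr/k.
Step 1: r = λ(v − 1)/(k − 1) = 5·(85 − 1)/(3 − 1) = 5·84/2 = 420/2 = 210.
Step 2: b = vr/k = 85·210/3 = 17850/3 = 5950.
Check integrality: r = 210 ∈ Z ✓, b = 5950 ∈ Z ✓.
(These identities are necessary conditions: they determine r and b for any design with these parameters, but do not by themselves prove that one exists.)

r = 210, b = 5950.


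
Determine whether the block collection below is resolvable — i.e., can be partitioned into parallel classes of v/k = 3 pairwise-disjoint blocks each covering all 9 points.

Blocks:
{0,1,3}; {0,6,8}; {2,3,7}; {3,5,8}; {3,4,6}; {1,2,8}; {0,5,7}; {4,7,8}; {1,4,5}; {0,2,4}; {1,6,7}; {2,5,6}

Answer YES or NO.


v = 9, block size k = 3, number of blocks = 12.
For resolvability, blocks must partition into parallel classes of size v/k = 3.
Total blocks must therefore be a multiple of 3: 12 = 3·4 + 0 ⇒ divisible ✓.
Greedy packing gives 4 candidate class(es). Each should be a full parallel class (size 3, covers all 9 points).
  Class 1 (3 blocks): {0,1,3}; {4,7,8}; {2,5,6}. Points covered: [0, 1, 2, 3, 4, 5, 6, 7, 8].
  Class 2 (3 blocks): {0,6,8}; {2,3,7}; {1,4,5}. Points covered: [0, 1, 2, 3, 4, 5, 6, 7, 8].
  Class 3 (3 blocks): {3,5,8}; {0,2,4}; {1,6,7}. Points covered: [0, 1, 2, 3, 4, 5, 6, 7, 8].
  Class 4 (3 blocks): {3,4,6}; {1,2,8}; {0,5,7}. Points covered: [0, 1, 2, 3, 4, 5, 6, 7, 8].
All classes full (size 3)? YES. All classes cover every point? YES.
Resolvable? YES.

YES


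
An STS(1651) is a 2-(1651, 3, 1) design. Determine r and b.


An STS(v) is a 2-(v, 3, 1) BIBD: block size k = 3, λ = 1.
Replication: r(k − 1) = λ(v − 1) ⇒ r·2 = 1651 − 1 = 1650 ⇒ r = 825.
Block count: bk = vr ⇒ b·3 = 1651·825 = 1362075 ⇒ b = 454025.

r = 825, b = 454025.


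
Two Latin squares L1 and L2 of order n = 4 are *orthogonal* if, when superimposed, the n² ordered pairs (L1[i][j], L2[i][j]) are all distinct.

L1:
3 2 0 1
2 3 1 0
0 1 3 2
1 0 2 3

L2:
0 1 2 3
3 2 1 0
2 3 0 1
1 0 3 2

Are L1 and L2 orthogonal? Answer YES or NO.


Form the n² = 16 superimposed pairs (L1[i][j], L2[i][j]), row by row (rows and columns indexed from 0):
row 0: (3,0) (2,1) (0,2) (1,3)
row 1: (2,3) (3,2) (1,1) (0,0)
row 2: (0,2) (1,3) (3,0) (2,1)
row 3: (1,1) (0,0) (2,3) (3,2)
Orthogonality requires all 16 pairs distinct.
But the pair (0,2) repeats: cell (0,2) has L1 = 0, L2 = 2, and cell (2,0) has L1 = 0, L2 = 2.
A repeated pair means some other pair never occurs (only 8 distinct pairs out of 16), so the squares are not orthogonal.
Conclusion: NO.

NO


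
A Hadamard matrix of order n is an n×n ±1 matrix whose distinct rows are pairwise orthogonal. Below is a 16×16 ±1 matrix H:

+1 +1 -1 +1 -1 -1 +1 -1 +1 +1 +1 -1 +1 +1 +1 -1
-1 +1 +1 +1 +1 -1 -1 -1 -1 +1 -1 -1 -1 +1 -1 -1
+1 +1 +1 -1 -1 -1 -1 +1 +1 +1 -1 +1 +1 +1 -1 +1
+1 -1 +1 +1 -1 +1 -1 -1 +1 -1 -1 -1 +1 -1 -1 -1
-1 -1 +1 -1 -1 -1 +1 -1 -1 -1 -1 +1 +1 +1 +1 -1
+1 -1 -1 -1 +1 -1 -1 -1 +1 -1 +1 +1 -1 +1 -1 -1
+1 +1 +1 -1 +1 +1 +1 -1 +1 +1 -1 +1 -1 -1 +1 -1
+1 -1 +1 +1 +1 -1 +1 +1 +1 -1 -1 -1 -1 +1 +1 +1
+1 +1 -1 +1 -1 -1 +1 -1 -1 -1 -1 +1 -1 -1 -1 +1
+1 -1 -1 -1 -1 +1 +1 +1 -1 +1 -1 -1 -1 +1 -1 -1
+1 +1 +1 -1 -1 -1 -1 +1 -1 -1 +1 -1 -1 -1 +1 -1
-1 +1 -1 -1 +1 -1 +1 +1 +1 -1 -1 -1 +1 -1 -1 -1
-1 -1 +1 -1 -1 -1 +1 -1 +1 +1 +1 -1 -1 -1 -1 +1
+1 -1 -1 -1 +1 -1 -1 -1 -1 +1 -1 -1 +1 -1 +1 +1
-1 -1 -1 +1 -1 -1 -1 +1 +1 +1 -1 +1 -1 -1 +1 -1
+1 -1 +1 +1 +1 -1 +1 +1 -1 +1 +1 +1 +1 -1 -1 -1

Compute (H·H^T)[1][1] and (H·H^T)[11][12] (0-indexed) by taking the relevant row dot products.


Row 1 of H: [-1, 1, 1, 1, 1, -1, -1, -1, -1, 1, -1, -1, -1, 1, -1, -1].
Row 11 of H: [-1, 1, -1, -1, 1, -1, 1, 1, 1, -1, -1, -1, 1, -1, -1, -1].
Row 12 of H: [-1, -1, 1, -1, -1, -1, 1, -1, 1, 1, 1, -1, -1, -1, -1, 1].
(H·H^T)[1][1] = Σ_j H[1][j]·H[1][j] = (-1)² + (1)² + (1)² + (1)² + (1)² + (-1)² + (-1)² + (-1)² + (-1)² + (1)² + (-1)² + (-1)² + (-1)² + (1)² + (-1)² + (-1)² = 1 + 1 + 1 + 1 + 1 + 1 + 1 + 1 + 1 + 1 + 1 + 1 + 1 + 1 + 1 + 1 = 16.
(H·H^T)[11][12] = Σ_j H[11][j]·H[12][j] = (-1)·(-1) + (1)·(-1) + (-1)·(1) + (-1)·(-1) + (1)·(-1) + (-1)·(-1) + (1)·(1) + (1)·(-1) + (1)·(1) + (-1)·(1) + (-1)·(1) + (-1)·(-1) + (1)·(-1) + (-1)·(-1) + (-1)·(-1) + (-1)·(1) = 1 + -1 + -1 + 1 + -1 + 1 + 1 + -1 + 1 + -1 + -1 + 1 + -1 + 1 + 1 + -1 = 0.
So rows 11 and 12 are orthogonal; the diagonal entry equals n = 16.

(1,1) entry = 16; (11,12) entry = 0.


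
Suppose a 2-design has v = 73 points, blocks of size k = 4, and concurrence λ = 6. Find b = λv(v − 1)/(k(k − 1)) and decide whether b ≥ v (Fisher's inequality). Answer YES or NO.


b = λv(v − 1)/(k(k − 1)) = 6·73·72/(4·3) = 31536/12 = 2628.
Compare with v = 73: b ≥ v, so Fisher's inequality holds.

YES


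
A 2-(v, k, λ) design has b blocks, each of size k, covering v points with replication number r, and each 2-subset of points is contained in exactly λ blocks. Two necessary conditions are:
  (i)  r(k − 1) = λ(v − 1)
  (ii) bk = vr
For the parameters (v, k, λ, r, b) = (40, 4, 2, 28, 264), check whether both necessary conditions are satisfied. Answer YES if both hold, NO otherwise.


Condition (i): r(k − 1) = 28·3 = 84; λ(v − 1) = 2·39 = 78. Match? NO.
Condition (ii): bk = 264·4 = 1056; vr = 40·28 = 1120. Match? NO.
Both conditions hold? NO.

NO


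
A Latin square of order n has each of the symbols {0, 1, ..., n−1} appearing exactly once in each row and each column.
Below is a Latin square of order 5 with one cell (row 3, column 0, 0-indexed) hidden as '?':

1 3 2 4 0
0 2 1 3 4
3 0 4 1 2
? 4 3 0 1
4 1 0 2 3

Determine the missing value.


Row 3 contains symbols [0, 1, 3, 4] — missing [2].
Column 0 contains symbols [0, 1, 3, 4] — missing [2].
The missing symbol must appear in both missing sets; intersection = [2].
Therefore the hidden value is 2.

Missing value = 2.


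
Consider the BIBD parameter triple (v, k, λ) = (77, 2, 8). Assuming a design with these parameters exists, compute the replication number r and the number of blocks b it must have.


Any 2-(v, k, λ) BIBD satisfies two necessary conditions:
  (i)  Each point sits in r blocks, and counting incidences through any fixed point gives r(k − 1) = λ(v − 1), so r = λ(v − 1)/(k − 1).
  (ii) Total incidences bk = vr, so b = vr/k.
Step 1: r = λ(v − 1)/(k − 1) = 8·(77 − 1)/(2 − 1) = 8·76/1 = 608/1 = 608.
Step 2: b = vr/k = 77·608/2 = 46816/2 = 23408.
Check integrality: r = 608 ∈ Z ✓, b = 23408 ∈ Z ✓.
(These identities are necessary conditions: they determine r and b for any design with these parameters, but do not by themselves prove that one exists.)

r = 608, b = 23408.


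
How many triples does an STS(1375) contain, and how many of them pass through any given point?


An STS(v) is a 2-(v, 3, 1) BIBD: block size k = 3, λ = 1.
Replication: r(k − 1) = λ(v − 1) ⇒ r·2 = 1375 − 1 = 1374 ⇒ r = 687.
Block count: b = v(v − 1)/6 = 1375·1374/6 = 1889250/6 = 314875.
(Check via bk = vr: 314875·3 = 944625 = 1375·687 = 944625 ✓.)

r = 687, b = 314875.


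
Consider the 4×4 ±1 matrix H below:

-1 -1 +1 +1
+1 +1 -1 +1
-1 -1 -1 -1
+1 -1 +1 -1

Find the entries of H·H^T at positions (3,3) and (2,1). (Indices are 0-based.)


Row 1 of H: [1, 1, -1, 1].
Row 2 of H: [-1, -1, -1, -1].
Row 3 of H: [1, -1, 1, -1].
(H·H^T)[3][3] = Σ_j H[3][j]·H[3][j] = (1)² + (-1)² + (1)² + (-1)² = 1 + 1 + 1 + 1 = 4.
(H·H^T)[2][1] = Σ_j H[2][j]·H[1][j] = (-1)·(1) + (-1)·(1) + (-1)·(-1) + (-1)·(1) = -1 + -1 + 1 + -1 = -2.
Rows 2 and 1 are not orthogonal (dot product = -2 ≠ 0), so H is not a Hadamard matrix.

(3,3) entry = 4; (2,1) entry = -2.
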